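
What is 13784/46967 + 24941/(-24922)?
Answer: -827879099/1170511574 ≈ -0.70728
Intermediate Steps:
13784/46967 + 24941/(-24922) = 13784*(1/46967) + 24941*(-1/24922) = 13784/46967 - 24941/24922 = -827879099/1170511574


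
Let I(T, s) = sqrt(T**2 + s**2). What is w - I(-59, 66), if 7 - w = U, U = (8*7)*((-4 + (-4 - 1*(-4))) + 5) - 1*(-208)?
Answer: -257 - sqrt(7837) ≈ -345.53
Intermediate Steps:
U = 264 (U = 56*((-4 + (-4 + 4)) + 5) + 208 = 56*((-4 + 0) + 5) + 208 = 56*(-4 + 5) + 208 = 56*1 + 208 = 56 + 208 = 264)
w = -257 (w = 7 - 1*264 = 7 - 264 = -257)
w - I(-59, 66) = -257 - sqrt((-59)**2 + 66**2) = -257 - sqrt(3481 + 4356) = -257 - sqrt(7837)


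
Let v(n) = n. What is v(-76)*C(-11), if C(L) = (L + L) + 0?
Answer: 1672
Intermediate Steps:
C(L) = 2*L (C(L) = 2*L + 0 = 2*L)
v(-76)*C(-11) = -152*(-11) = -76*(-22) = 1672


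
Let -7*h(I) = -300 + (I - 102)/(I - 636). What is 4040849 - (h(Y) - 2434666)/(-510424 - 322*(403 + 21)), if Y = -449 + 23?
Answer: 1619517286273555/400786764 ≈ 4.0408e+6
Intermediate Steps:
Y = -426
h(I) = 300/7 - (-102 + I)/(7*(-636 + I)) (h(I) = -(-300 + (I - 102)/(I - 636))/7 = -(-300 + (-102 + I)/(-636 + I))/7 = 300/7 - (-102 + I)/(7*(-636 + I)))
4040849 - (h(Y) - 2434666)/(-510424 - 322*(403 + 21)) = 4040849 - ((-190698 + 299*(-426))/(7*(-636 - 426)) - 2434666)/(-510424 - 322*(403 + 21)) = 4040849 - ((⅐)*(-190698 - 127374)/(-1062) - 2434666)/(-510424 - 322*424) = 4040849 - ((⅐)*(-1/1062)*(-318072) - 2434666)/(-510424 - 136528) = 4040849 - (53012/1239 - 2434666)/(-646952) = 4040849 - (-3016498162)*(-1)/(1239*646952) = 4040849 - 1*1508249081/400786764 = 4040849 - 1508249081/400786764 = 1619517286273555/400786764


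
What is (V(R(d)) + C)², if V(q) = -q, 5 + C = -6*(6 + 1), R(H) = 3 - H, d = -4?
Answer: 2916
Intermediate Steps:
C = -47 (C = -5 - 6*(6 + 1) = -5 - 6*7 = -5 - 42 = -47)
(V(R(d)) + C)² = (-(3 - 1*(-4)) - 47)² = (-(3 + 4) - 47)² = (-1*7 - 47)² = (-7 - 47)² = (-54)² = 2916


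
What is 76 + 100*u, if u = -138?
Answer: -13724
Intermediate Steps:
76 + 100*u = 76 + 100*(-138) = 76 - 13800 = -13724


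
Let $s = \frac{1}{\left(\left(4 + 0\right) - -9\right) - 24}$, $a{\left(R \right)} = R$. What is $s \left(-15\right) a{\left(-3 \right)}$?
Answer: $- \frac{45}{11} \approx -4.0909$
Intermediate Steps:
$s = - \frac{1}{11}$ ($s = \frac{1}{\left(4 + 9\right) - 24} = \frac{1}{13 - 24} = \frac{1}{-11} = - \frac{1}{11} \approx -0.090909$)
$s \left(-15\right) a{\left(-3 \right)} = \left(- \frac{1}{11}\right) \left(-15\right) \left(-3\right) = \frac{15}{11} \left(-3\right) = - \frac{45}{11}$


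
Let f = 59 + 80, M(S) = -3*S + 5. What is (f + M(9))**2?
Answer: 13689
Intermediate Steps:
M(S) = 5 - 3*S
f = 139
(f + M(9))**2 = (139 + (5 - 3*9))**2 = (139 + (5 - 27))**2 = (139 - 22)**2 = 117**2 = 13689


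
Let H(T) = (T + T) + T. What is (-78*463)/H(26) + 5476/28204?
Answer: -3263244/7051 ≈ -462.81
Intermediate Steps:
H(T) = 3*T (H(T) = 2*T + T = 3*T)
(-78*463)/H(26) + 5476/28204 = (-78*463)/((3*26)) + 5476/28204 = -36114/78 + 5476*(1/28204) = -36114*1/78 + 1369/7051 = -463 + 1369/7051 = -3263244/7051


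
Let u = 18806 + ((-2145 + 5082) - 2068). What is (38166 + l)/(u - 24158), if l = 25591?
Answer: -63757/4483 ≈ -14.222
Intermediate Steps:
u = 19675 (u = 18806 + (2937 - 2068) = 18806 + 869 = 19675)
(38166 + l)/(u - 24158) = (38166 + 25591)/(19675 - 24158) = 63757/(-4483) = 63757*(-1/4483) = -63757/4483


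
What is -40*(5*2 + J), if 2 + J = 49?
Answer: -2280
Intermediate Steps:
J = 47 (J = -2 + 49 = 47)
-40*(5*2 + J) = -40*(5*2 + 47) = -40*(10 + 47) = -40*57 = -2280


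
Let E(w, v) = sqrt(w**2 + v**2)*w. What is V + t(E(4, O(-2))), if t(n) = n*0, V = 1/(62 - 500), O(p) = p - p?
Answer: -1/438 ≈ -0.0022831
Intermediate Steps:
O(p) = 0
V = -1/438 (V = 1/(-438) = -1/438 ≈ -0.0022831)
E(w, v) = w*sqrt(v**2 + w**2) (E(w, v) = sqrt(v**2 + w**2)*w = w*sqrt(v**2 + w**2))
t(n) = 0
V + t(E(4, O(-2))) = -1/438 + 0 = -1/438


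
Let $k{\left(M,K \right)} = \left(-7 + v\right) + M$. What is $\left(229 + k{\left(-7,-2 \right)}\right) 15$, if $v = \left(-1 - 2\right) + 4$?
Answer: $3240$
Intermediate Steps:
$v = 1$ ($v = -3 + 4 = 1$)
$k{\left(M,K \right)} = -6 + M$ ($k{\left(M,K \right)} = \left(-7 + 1\right) + M = -6 + M$)
$\left(229 + k{\left(-7,-2 \right)}\right) 15 = \left(229 - 13\right) 15 = 216 \cdot 15 = 3240$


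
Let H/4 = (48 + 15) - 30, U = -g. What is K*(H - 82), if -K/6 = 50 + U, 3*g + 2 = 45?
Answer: -10700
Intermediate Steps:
g = 43/3 (g = -⅔ + (⅓)*45 = -⅔ + 15 = 43/3 ≈ 14.333)
U = -43/3 (U = -1*43/3 = -43/3 ≈ -14.333)
K = -214 (K = -6*(50 - 43/3) = -6*107/3 = -214)
H = 132 (H = 4*((48 + 15) - 30) = 4*(63 - 30) = 4*33 = 132)
K*(H - 82) = -214*(132 - 82) = -214*50 = -10700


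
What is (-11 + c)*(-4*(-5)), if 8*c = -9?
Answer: -485/2 ≈ -242.50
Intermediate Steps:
c = -9/8 (c = (⅛)*(-9) = -9/8 ≈ -1.1250)
(-11 + c)*(-4*(-5)) = (-11 - 9/8)*(-4*(-5)) = -97/8*20 = -485/2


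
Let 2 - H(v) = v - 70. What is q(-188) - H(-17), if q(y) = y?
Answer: -277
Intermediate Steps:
H(v) = 72 - v (H(v) = 2 - (v - 70) = 2 - (-70 + v) = 2 + (70 - v) = 72 - v)
q(-188) - H(-17) = -188 - (72 - 1*(-17)) = -188 - (72 + 17) = -188 - 1*89 = -188 - 89 = -277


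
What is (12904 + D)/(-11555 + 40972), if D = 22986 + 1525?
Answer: 37415/29417 ≈ 1.2719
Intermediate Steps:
D = 24511
(12904 + D)/(-11555 + 40972) = (12904 + 24511)/(-11555 + 40972) = 37415/29417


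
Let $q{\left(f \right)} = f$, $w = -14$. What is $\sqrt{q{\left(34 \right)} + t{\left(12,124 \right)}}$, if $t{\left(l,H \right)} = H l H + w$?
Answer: $2 \sqrt{46133} \approx 429.57$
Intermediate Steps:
$t{\left(l,H \right)} = -14 + l H^{2}$ ($t{\left(l,H \right)} = H l H - 14 = l H^{2} - 14 = -14 + l H^{2}$)
$\sqrt{q{\left(34 \right)} + t{\left(12,124 \right)}} = \sqrt{34 - \left(14 - 12 \cdot 124^{2}\right)} = \sqrt{34 + \left(-14 + 12 \cdot 15376\right)} = \sqrt{34 + \left(-14 + 184512\right)} = \sqrt{34 + 184498} = \sqrt{184532} = 2 \sqrt{46133}$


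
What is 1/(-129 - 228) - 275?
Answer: -98176/357 ≈ -275.00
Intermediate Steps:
1/(-129 - 228) - 275 = 1/(-357) - 275 = -1/357 - 275 = -98176/357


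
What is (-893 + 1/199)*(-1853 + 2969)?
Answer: -198319896/199 ≈ -9.9658e+5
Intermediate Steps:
(-893 + 1/199)*(-1853 + 2969) = (-893 + 1/199)*1116 = -177706/199*1116 = -198319896/199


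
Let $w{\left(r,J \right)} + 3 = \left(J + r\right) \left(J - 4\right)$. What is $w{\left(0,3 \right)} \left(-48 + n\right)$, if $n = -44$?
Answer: $552$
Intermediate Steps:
$w{\left(r,J \right)} = -3 + \left(-4 + J\right) \left(J + r\right)$ ($w{\left(r,J \right)} = -3 + \left(J + r\right) \left(J - 4\right) = -3 + \left(J + r\right) \left(-4 + J\right) = -3 + \left(-4 + J\right) \left(J + r\right)$)
$w{\left(0,3 \right)} \left(-48 + n\right) = \left(-3 + 3^{2} - 12 - 0 + 3 \cdot 0\right) \left(-48 - 44\right) = \left(-3 + 9 - 12 + 0 + 0\right) \left(-92\right) = \left(-6\right) \left(-92\right) = 552$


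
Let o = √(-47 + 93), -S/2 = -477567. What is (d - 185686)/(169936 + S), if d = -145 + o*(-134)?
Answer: -185831/1125070 - 67*√46/562535 ≈ -0.16598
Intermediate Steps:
S = 955134 (S = -2*(-477567) = 955134)
o = √46 ≈ 6.7823
d = -145 - 134*√46 (d = -145 + √46*(-134) = -145 - 134*√46 ≈ -1053.8)
(d - 185686)/(169936 + S) = ((-145 - 134*√46) - 185686)/(169936 + 955134) = (-185831 - 134*√46)/1125070 = (-185831 - 134*√46)*(1/1125070) = -185831/1125070 - 67*√46/562535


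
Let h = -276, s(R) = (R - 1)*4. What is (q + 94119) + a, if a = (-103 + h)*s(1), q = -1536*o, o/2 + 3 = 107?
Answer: -225369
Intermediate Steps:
o = 208 (o = -6 + 2*107 = -6 + 214 = 208)
s(R) = -4 + 4*R (s(R) = (-1 + R)*4 = -4 + 4*R)
q = -319488 (q = -1536*208 = -319488)
a = 0 (a = (-103 - 276)*(-4 + 4*1) = -379*(-4 + 4) = -379*0 = 0)
(q + 94119) + a = (-319488 + 94119) + 0 = -225369 + 0 = -225369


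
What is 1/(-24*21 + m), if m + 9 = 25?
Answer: -1/488 ≈ -0.0020492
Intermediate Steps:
m = 16 (m = -9 + 25 = 16)
1/(-24*21 + m) = 1/(-24*21 + 16) = 1/(-504 + 16) = 1/(-488) = -1/488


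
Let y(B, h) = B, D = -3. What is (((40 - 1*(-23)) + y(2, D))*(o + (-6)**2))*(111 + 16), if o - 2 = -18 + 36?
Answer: 462280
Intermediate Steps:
o = 20 (o = 2 + (-18 + 36) = 2 + 18 = 20)
(((40 - 1*(-23)) + y(2, D))*(o + (-6)**2))*(111 + 16) = (((40 - 1*(-23)) + 2)*(20 + (-6)**2))*(111 + 16) = (((40 + 23) + 2)*(20 + 36))*127 = ((63 + 2)*56)*127 = (65*56)*127 = 3640*127 = 462280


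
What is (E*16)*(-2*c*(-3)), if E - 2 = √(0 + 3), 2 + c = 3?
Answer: 192 + 96*√3 ≈ 358.28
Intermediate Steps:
c = 1 (c = -2 + 3 = 1)
E = 2 + √3 (E = 2 + √(0 + 3) = 2 + √3 ≈ 3.7321)
(E*16)*(-2*c*(-3)) = ((2 + √3)*16)*(-2*1*(-3)) = (32 + 16*√3)*(-2*(-3)) = (32 + 16*√3)*6 = 192 + 96*√3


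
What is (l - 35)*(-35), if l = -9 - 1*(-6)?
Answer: 1330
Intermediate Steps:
l = -3 (l = -9 + 6 = -3)
(l - 35)*(-35) = (-3 - 35)*(-35) = -38*(-35) = 1330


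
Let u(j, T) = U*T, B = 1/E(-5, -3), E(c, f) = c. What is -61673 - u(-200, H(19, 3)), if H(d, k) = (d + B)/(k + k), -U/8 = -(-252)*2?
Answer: -245197/5 ≈ -49039.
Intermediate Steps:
U = -4032 (U = -(-1008)*(-2*2) = -(-1008)*(-4) = -8*504 = -4032)
B = -1/5 (B = 1/(-5) = -1/5 ≈ -0.20000)
H(d, k) = (-1/5 + d)/(2*k) (H(d, k) = (d - 1/5)/(k + k) = (-1/5 + d)/((2*k)) = (-1/5 + d)*(1/(2*k)) = (-1/5 + d)/(2*k))
u(j, T) = -4032*T
-61673 - u(-200, H(19, 3)) = -61673 - (-4032)*(1/10)*(-1 + 5*19)/3 = -61673 - (-4032)*(1/10)*(1/3)*(-1 + 95) = -61673 - (-4032)*(1/10)*(1/3)*94 = -61673 - (-4032)*47/15 = -61673 - 1*(-63168/5) = -61673 + 63168/5 = -245197/5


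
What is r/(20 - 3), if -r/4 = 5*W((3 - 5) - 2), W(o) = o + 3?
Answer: 20/17 ≈ 1.1765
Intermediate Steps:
W(o) = 3 + o
r = 20 (r = -20*(3 + ((3 - 5) - 2)) = -20*(3 + (-2 - 2)) = -20*(3 - 4) = -20*(-1) = -4*(-5) = 20)
r/(20 - 3) = 20/(20 - 3) = 20/17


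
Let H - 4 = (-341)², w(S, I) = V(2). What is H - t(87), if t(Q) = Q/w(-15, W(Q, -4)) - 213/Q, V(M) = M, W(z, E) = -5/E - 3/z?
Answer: 6742149/58 ≈ 1.1624e+5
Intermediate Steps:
w(S, I) = 2
H = 116285 (H = 4 + (-341)² = 4 + 116281 = 116285)
t(Q) = Q/2 - 213/Q
H - t(87) = 116285 - ((½)*87 - 213/87) = 116285 - (87/2 - 213*1/87) = 116285 - (87/2 - 71/29) = 116285 - 1*2381/58 = 116285 - 2381/58 = 6742149/58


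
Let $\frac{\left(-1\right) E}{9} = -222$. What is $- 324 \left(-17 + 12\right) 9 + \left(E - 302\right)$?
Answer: $16276$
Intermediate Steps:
$E = 1998$ ($E = \left(-9\right) \left(-222\right) = 1998$)
$- 324 \left(-17 + 12\right) 9 + \left(E - 302\right) = - 324 \left(-17 + 12\right) 9 + \left(1998 - 302\right) = - 324 \left(\left(-5\right) 9\right) + 1696 = \left(-324\right) \left(-45\right) + 1696 = 14580 + 1696 = 16276$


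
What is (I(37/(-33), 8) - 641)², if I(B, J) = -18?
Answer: 434281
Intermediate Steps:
(I(37/(-33), 8) - 641)² = (-18 - 641)² = (-659)² = 434281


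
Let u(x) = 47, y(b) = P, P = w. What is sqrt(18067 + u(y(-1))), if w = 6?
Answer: sqrt(18114) ≈ 134.59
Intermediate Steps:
P = 6
y(b) = 6
sqrt(18067 + u(y(-1))) = sqrt(18067 + 47) = sqrt(18114)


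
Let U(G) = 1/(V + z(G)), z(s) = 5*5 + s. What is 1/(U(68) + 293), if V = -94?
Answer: 1/292 ≈ 0.0034247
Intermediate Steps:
z(s) = 25 + s
U(G) = 1/(-69 + G) (U(G) = 1/(-94 + (25 + G)) = 1/(-69 + G))
1/(U(68) + 293) = 1/(1/(-69 + 68) + 293) = 1/(1/(-1) + 293) = 1/(-1 + 293) = 1/292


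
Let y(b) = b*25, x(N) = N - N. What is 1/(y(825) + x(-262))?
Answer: 1/20625 ≈ 4.8485e-5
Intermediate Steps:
x(N) = 0
y(b) = 25*b
1/(y(825) + x(-262)) = 1/(25*825 + 0) = 1/(20625 + 0) = 1/20625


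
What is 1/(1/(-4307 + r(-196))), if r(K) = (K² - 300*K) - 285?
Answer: 92624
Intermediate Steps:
r(K) = -285 + K² - 300*K
1/(1/(-4307 + r(-196))) = 1/(1/(-4307 + (-285 + (-196)² - 300*(-196)))) = 1/(1/(-4307 + (-285 + 38416 + 58800))) = 1/(1/(-4307 + 96931)) = 1/(1/92624) = 92624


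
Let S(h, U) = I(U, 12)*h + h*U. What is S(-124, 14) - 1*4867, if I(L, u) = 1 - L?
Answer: -4991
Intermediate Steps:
S(h, U) = U*h + h*(1 - U) (S(h, U) = (1 - U)*h + h*U = h*(1 - U) + U*h = U*h + h*(1 - U))
S(-124, 14) - 1*4867 = -124 - 1*4867 = -124 - 4867 = -4991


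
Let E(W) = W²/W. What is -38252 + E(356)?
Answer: -37896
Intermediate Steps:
E(W) = W
-38252 + E(356) = -38252 + 356 = -37896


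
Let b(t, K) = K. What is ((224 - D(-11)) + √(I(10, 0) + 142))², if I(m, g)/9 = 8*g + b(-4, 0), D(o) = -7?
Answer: (231 + √142)² ≈ 59008.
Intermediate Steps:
I(m, g) = 72*g (I(m, g) = 9*(8*g + 0) = 9*(8*g) = 72*g)
((224 - D(-11)) + √(I(10, 0) + 142))² = ((224 - 1*(-7)) + √(72*0 + 142))² = ((224 + 7) + √(0 + 142))² = (231 + √142)²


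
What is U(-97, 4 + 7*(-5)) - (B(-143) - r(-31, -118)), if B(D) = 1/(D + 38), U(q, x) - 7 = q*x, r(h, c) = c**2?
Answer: 1778491/105 ≈ 16938.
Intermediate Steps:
U(q, x) = 7 + q*x
B(D) = 1/(38 + D)
U(-97, 4 + 7*(-5)) - (B(-143) - r(-31, -118)) = (7 - 97*(4 + 7*(-5))) - (1/(38 - 143) - 1*(-118)**2) = (7 - 97*(4 - 35)) - (1/(-105) - 1*13924) = (7 - 97*(-31)) - (-1/105 - 13924) = (7 + 3007) - 1*(-1462021/105) = 3014 + 1462021/105 = 1778491/105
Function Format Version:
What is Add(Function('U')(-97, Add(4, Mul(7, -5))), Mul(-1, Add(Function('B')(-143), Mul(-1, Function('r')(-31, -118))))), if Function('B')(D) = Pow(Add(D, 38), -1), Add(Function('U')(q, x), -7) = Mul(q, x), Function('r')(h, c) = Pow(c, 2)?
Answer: Rational(1778491, 105) ≈ 16938.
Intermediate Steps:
Function('U')(q, x) = Add(7, Mul(q, x))
Function('B')(D) = Pow(Add(38, D), -1)
Add(Function('U')(-97, Add(4, Mul(7, -5))), Mul(-1, Add(Function('B')(-143), Mul(-1, Function('r')(-31, -118))))) = Add(Add(7, Mul(-97, Add(4, Mul(7, -5)))), Mul(-1, Add(Pow(Add(38, -143), -1), Mul(-1, Pow(-118, 2))))) = Add(Add(7, Mul(-97, Add(4, -35))), Mul(-1, Add(Pow(-105, -1), Mul(-1, 13924)))) = Add(Add(7, Mul(-97, -31)), Mul(-1, Add(Rational(-1, 105), -13924))) = Add(Add(7, 3007), Mul(-1, Rational(-1462021, 105))) = Add(3014, Rational(1462021, 105)) = Rational(1778491, 105)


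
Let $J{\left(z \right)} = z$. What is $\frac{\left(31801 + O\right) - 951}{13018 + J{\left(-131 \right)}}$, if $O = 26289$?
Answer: $\frac{57139}{12887} \approx 4.4338$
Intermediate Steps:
$\frac{\left(31801 + O\right) - 951}{13018 + J{\left(-131 \right)}} = \frac{\left(31801 + 26289\right) - 951}{13018 - 131} = \frac{58090 - 951}{12887} = 57139 \cdot \frac{1}{12887} = \frac{57139}{12887}$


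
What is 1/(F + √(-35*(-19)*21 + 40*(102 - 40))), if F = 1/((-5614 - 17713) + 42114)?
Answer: -18787/5804285263204 + 352951369*√16445/5804285263204 ≈ 0.0077980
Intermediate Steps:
F = 1/18787 (F = 1/(-23327 + 42114) = 1/18787 ≈ 5.3228e-5)
1/(F + √(-35*(-19)*21 + 40*(102 - 40))) = 1/(1/18787 + √(-35*(-19)*21 + 40*(102 - 40))) = 1/(1/18787 + √(665*21 + 40*62)) = 1/(1/18787 + √(13965 + 2480)) = 1/(1/18787 + √16445)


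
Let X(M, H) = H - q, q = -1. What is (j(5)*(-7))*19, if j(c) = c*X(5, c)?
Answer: -3990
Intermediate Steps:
X(M, H) = 1 + H (X(M, H) = H - 1*(-1) = H + 1 = 1 + H)
j(c) = c*(1 + c)
(j(5)*(-7))*19 = ((5*(1 + 5))*(-7))*19 = ((5*6)*(-7))*19 = (30*(-7))*19 = -210*19 = -3990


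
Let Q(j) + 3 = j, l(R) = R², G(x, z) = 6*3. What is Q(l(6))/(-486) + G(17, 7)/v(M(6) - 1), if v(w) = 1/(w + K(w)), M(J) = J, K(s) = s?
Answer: 29149/162 ≈ 179.93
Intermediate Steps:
G(x, z) = 18
v(w) = 1/(2*w) (v(w) = 1/(w + w) = 1/(2*w))
Q(j) = -3 + j
Q(l(6))/(-486) + G(17, 7)/v(M(6) - 1) = (-3 + 6²)/(-486) + 18/((1/(2*(6 - 1)))) = (-3 + 36)*(-1/486) + 18/(((½)/5)) = 33*(-1/486) + 18/(((½)*(⅕))) = -11/162 + 18/(⅒) = -11/162 + 18*10 = -11/162 + 180 = 29149/162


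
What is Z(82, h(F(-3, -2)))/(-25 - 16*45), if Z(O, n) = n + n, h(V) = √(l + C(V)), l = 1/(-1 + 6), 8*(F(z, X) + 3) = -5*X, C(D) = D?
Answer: -I*√155/3725 ≈ -0.0033423*I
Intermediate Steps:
F(z, X) = -3 - 5*X/8 (F(z, X) = -3 + (-5*X)/8 = -3 - 5*X/8)
l = ⅕ (l = 1/5 = ⅕ ≈ 0.20000)
h(V) = √(⅕ + V)
Z(O, n) = 2*n
Z(82, h(F(-3, -2)))/(-25 - 16*45) = (2*(√(5 + 25*(-3 - 5/8*(-2)))/5))/(-25 - 16*45) = (2*(√(5 + 25*(-3 + 5/4))/5))/(-25 - 720) = (2*(√(5 + 25*(-7/4))/5))/(-745) = (2*(√(5 - 175/4)/5))*(-1/745) = (2*(√(-155/4)/5))*(-1/745) = (2*((I*√155/2)/5))*(-1/745) = (2*(I*√155/10))*(-1/745) = (I*√155/5)*(-1/745) = -I*√155/3725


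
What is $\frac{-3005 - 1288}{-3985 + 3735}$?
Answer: $\frac{4293}{250} \approx 17.172$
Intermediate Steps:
$\frac{-3005 - 1288}{-3985 + 3735} = - \frac{4293}{-250} = \left(-4293\right) \left(- \frac{1}{250}\right) = \frac{4293}{250}$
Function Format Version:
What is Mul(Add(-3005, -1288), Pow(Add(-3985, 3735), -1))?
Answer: Rational(4293, 250) ≈ 17.172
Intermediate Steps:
Mul(Add(-3005, -1288), Pow(Add(-3985, 3735), -1)) = Mul(-4293, Pow(-250, -1)) = Mul(-4293, Rational(-1, 250)) = Rational(4293, 250)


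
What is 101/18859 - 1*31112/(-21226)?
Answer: 294442517/200150567 ≈ 1.4711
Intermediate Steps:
101/18859 - 1*31112/(-21226) = 101*(1/18859) - 31112*(-1/21226) = 101/18859 + 15556/10613 = 294442517/200150567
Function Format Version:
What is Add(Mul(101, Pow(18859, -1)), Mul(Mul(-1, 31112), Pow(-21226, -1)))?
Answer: Rational(294442517, 200150567) ≈ 1.4711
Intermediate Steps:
Add(Mul(101, Pow(18859, -1)), Mul(Mul(-1, 31112), Pow(-21226, -1))) = Add(Mul(101, Rational(1, 18859)), Mul(-31112, Rational(-1, 21226))) = Add(Rational(101, 18859), Rational(15556, 10613)) = Rational(294442517, 200150567)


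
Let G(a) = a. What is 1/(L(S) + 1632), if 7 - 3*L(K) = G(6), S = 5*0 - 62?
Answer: 3/4897 ≈ 0.00061262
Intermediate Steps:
S = -62 (S = 0 - 62 = -62)
L(K) = 1/3 (L(K) = 7/3 - 1/3*6 = 7/3 - 2 = 1/3)
1/(L(S) + 1632) = 1/(1/3 + 1632) = 1/(4897/3) = 3/4897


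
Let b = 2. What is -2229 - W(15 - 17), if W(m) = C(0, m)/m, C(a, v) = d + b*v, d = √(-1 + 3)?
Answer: -2231 + √2/2 ≈ -2230.3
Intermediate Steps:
d = √2 ≈ 1.4142
C(a, v) = √2 + 2*v
W(m) = (√2 + 2*m)/m
-2229 - W(15 - 17) = -2229 - (2 + √2/(15 - 17)) = -2229 - (2 + √2/(-2)) = -2229 - (2 + √2*(-½)) = -2229 - (2 - √2/2) = -2229 + (-2 + √2/2) = -2231 + √2/2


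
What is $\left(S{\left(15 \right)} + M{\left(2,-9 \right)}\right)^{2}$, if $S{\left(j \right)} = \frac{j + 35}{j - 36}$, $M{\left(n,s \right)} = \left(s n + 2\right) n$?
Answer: $\frac{521284}{441} \approx 1182.1$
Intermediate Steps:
$M{\left(n,s \right)} = n \left(2 + n s\right)$ ($M{\left(n,s \right)} = \left(n s + 2\right) n = \left(2 + n s\right) n = n \left(2 + n s\right)$)
$S{\left(j \right)} = \frac{35 + j}{-36 + j}$
$\left(S{\left(15 \right)} + M{\left(2,-9 \right)}\right)^{2} = \left(\frac{35 + 15}{-36 + 15} + 2 \left(2 + 2 \left(-9\right)\right)\right)^{2} = \left(\frac{1}{-21} \cdot 50 + 2 \left(2 - 18\right)\right)^{2} = \left(\left(- \frac{1}{21}\right) 50 + 2 \left(-16\right)\right)^{2} = \left(- \frac{50}{21} - 32\right)^{2} = \left(- \frac{722}{21}\right)^{2} = \frac{521284}{441}$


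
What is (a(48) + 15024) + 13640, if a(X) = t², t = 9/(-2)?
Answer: 114737/4 ≈ 28684.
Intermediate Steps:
t = -9/2 (t = 9*(-½) = -9/2 ≈ -4.5000)
a(X) = 81/4 (a(X) = (-9/2)² = 81/4)
(a(48) + 15024) + 13640 = (81/4 + 15024) + 13640 = 60177/4 + 13640 = 114737/4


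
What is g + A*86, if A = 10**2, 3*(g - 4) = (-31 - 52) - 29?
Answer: 25700/3 ≈ 8566.7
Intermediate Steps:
g = -100/3 (g = 4 + ((-31 - 52) - 29)/3 = 4 + (-83 - 29)/3 = 4 + (1/3)*(-112) = 4 - 112/3 = -100/3 ≈ -33.333)
A = 100
g + A*86 = -100/3 + 100*86 = -100/3 + 8600 = 25700/3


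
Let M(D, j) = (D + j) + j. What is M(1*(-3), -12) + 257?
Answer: 230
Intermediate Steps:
M(D, j) = D + 2*j
M(1*(-3), -12) + 257 = (1*(-3) + 2*(-12)) + 257 = (-3 - 24) + 257 = -27 + 257 = 230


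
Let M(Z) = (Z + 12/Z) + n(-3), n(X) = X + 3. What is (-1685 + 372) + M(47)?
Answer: -59490/47 ≈ -1265.7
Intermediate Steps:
n(X) = 3 + X
M(Z) = Z + 12/Z (M(Z) = (Z + 12/Z) + (3 - 3) = (Z + 12/Z) + 0 = Z + 12/Z)
(-1685 + 372) + M(47) = (-1685 + 372) + (47 + 12/47) = -1313 + (47 + 12*(1/47)) = -1313 + (47 + 12/47) = -1313 + 2221/47 = -59490/47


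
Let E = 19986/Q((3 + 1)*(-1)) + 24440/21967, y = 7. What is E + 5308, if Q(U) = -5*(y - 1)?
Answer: 509954303/109835 ≈ 4642.9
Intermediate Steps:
Q(U) = -30 (Q(U) = -5*(7 - 1) = -5*6 = -30)
E = -73049877/109835 (E = 19986/(-30) + 24440/21967 = 19986*(-1/30) + 24440*(1/21967) = -3331/5 + 24440/21967 = -73049877/109835 ≈ -665.09)
E + 5308 = -73049877/109835 + 5308 = 509954303/109835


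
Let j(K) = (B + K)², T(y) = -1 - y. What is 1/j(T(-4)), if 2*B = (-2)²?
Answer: 1/25 ≈ 0.040000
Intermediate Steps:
B = 2 (B = (½)*(-2)² = (½)*4 = 2)
j(K) = (2 + K)²
1/j(T(-4)) = 1/((2 + (-1 - 1*(-4)))²) = 1/((2 + (-1 + 4))²) = 1/((2 + 3)²) = 1/(5²) = 1/25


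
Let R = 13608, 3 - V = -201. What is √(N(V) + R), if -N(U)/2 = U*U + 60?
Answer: 4*I*√4359 ≈ 264.09*I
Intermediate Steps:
V = 204 (V = 3 - 1*(-201) = 3 + 201 = 204)
N(U) = -120 - 2*U² (N(U) = -2*(U*U + 60) = -2*(U² + 60) = -2*(60 + U²) = -120 - 2*U²)
√(N(V) + R) = √((-120 - 2*204²) + 13608) = √((-120 - 2*41616) + 13608) = √((-120 - 83232) + 13608) = √(-83352 + 13608) = √(-69744) = 4*I*√4359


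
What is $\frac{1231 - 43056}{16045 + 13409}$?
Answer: $- \frac{41825}{29454} \approx -1.42$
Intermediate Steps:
$\frac{1231 - 43056}{16045 + 13409} = - \frac{41825}{29454}$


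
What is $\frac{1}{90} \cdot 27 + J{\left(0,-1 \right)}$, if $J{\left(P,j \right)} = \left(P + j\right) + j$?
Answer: $- \frac{17}{10} \approx -1.7$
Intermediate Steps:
$J{\left(P,j \right)} = P + 2 j$
$\frac{1}{90} \cdot 27 + J{\left(0,-1 \right)} = \frac{1}{90} \cdot 27 + \left(0 + 2 \left(-1\right)\right) = \frac{1}{90} \cdot 27 + \left(0 - 2\right) = \frac{3}{10} - 2 = - \frac{17}{10}$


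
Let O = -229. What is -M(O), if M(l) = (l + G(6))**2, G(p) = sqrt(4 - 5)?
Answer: -52440 + 458*I ≈ -52440.0 + 458.0*I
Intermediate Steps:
G(p) = I (G(p) = sqrt(-1) = I)
M(l) = (I + l)**2 (M(l) = (l + I)**2 = (I + l)**2)
-M(O) = -(I - 229)**2 = -(-229 + I)**2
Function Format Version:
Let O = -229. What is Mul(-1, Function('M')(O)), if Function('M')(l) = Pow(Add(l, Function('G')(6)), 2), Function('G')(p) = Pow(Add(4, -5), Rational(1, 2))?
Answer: Add(-52440, Mul(458, I)) ≈ Add(-52440., Mul(458.00, I))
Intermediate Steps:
Function('G')(p) = I (Function('G')(p) = Pow(-1, Rational(1, 2)) = I)
Function('M')(l) = Pow(Add(I, l), 2) (Function('M')(l) = Pow(Add(l, I), 2) = Pow(Add(I, l), 2))
Mul(-1, Function('M')(O)) = Mul(-1, Pow(Add(I, -229), 2)) = Mul(-1, Pow(Add(-229, I), 2))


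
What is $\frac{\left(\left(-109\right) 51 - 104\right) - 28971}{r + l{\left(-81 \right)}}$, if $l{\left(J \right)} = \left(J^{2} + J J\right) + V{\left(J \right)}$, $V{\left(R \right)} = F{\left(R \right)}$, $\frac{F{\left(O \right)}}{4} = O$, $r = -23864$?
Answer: $\frac{17317}{5533} \approx 3.1298$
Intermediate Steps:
$F{\left(O \right)} = 4 O$
$V{\left(R \right)} = 4 R$
$l{\left(J \right)} = 2 J^{2} + 4 J$ ($l{\left(J \right)} = \left(J^{2} + J J\right) + 4 J = \left(J^{2} + J^{2}\right) + 4 J = 2 J^{2} + 4 J$)
$\frac{\left(\left(-109\right) 51 - 104\right) - 28971}{r + l{\left(-81 \right)}} = \frac{\left(\left(-109\right) 51 - 104\right) - 28971}{-23864 + 2 \left(-81\right) \left(2 - 81\right)} = \frac{\left(-5559 - 104\right) - 28971}{-23864 + 2 \left(-81\right) \left(-79\right)} = \frac{-5663 - 28971}{-23864 + 12798} = - \frac{34634}{-11066} = \left(-34634\right) \left(- \frac{1}{11066}\right) = \frac{17317}{5533}$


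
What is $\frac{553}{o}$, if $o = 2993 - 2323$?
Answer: $\frac{553}{670} \approx 0.82537$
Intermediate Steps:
$o = 670$
$\frac{553}{o} = \frac{553}{670}$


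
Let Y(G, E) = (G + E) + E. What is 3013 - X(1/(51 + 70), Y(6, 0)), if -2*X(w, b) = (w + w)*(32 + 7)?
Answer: 364612/121 ≈ 3013.3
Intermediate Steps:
Y(G, E) = G + 2*E (Y(G, E) = (E + G) + E = G + 2*E)
X(w, b) = -39*w (X(w, b) = -(w + w)*(32 + 7)/2 = -2*w*39/2 = -39*w)
3013 - X(1/(51 + 70), Y(6, 0)) = 3013 - (-39)/(51 + 70) = 3013 - (-39)/121 = 3013 - 1*(-39/121) = 3013 + 39/121 = 364612/121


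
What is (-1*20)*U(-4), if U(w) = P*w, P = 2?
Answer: 160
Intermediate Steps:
U(w) = 2*w
(-1*20)*U(-4) = (-1*20)*(2*(-4)) = -20*(-8) = 160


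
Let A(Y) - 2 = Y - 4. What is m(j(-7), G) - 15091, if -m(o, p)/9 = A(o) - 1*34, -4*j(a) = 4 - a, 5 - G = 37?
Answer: -58969/4 ≈ -14742.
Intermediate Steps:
G = -32 (G = 5 - 1*37 = 5 - 37 = -32)
A(Y) = -2 + Y (A(Y) = 2 + (Y - 4) = 2 + (-4 + Y) = -2 + Y)
j(a) = -1 + a/4 (j(a) = -(4 - a)/4 = -1 + a/4)
m(o, p) = 324 - 9*o (m(o, p) = -9*((-2 + o) - 1*34) = -9*((-2 + o) - 34) = -9*(-36 + o) = 324 - 9*o)
m(j(-7), G) - 15091 = (324 - 9*(-1 + (¼)*(-7))) - 15091 = (324 - 9*(-1 - 7/4)) - 15091 = (324 - 9*(-11/4)) - 15091 = (324 + 99/4) - 15091 = 1395/4 - 15091 = -58969/4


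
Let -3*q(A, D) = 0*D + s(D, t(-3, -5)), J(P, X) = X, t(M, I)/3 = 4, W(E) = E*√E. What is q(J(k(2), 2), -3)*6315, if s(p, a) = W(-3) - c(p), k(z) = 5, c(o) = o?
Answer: -6315 + 6315*I*√3 ≈ -6315.0 + 10938.0*I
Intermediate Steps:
W(E) = E^(3/2)
t(M, I) = 12 (t(M, I) = 3*4 = 12)
s(p, a) = -p - 3*I*√3 (s(p, a) = (-3)^(3/2) - p = -3*I*√3 - p = -p - 3*I*√3)
q(A, D) = D/3 + I*√3 (q(A, D) = -(0*D + (-D - 3*I*√3))/3 = -(0 + (-D - 3*I*√3))/3 = -(-D - 3*I*√3)/3 = D/3 + I*√3)
q(J(k(2), 2), -3)*6315 = ((⅓)*(-3) + I*√3)*6315 = (-1 + I*√3)*6315 = -6315 + 6315*I*√3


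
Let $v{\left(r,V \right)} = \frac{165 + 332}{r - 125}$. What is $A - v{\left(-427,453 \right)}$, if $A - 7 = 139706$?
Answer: $\frac{77122073}{552} \approx 1.3971 \cdot 10^{5}$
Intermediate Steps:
$v{\left(r,V \right)} = \frac{497}{-125 + r}$
$A = 139713$ ($A = 7 + 139706 = 139713$)
$A - v{\left(-427,453 \right)} = 139713 - \frac{497}{-125 - 427} = 139713 - \frac{497}{-552} = 139713 - 497 \left(- \frac{1}{552}\right) = 139713 - - \frac{497}{552} = 139713 + \frac{497}{552} = \frac{77122073}{552}$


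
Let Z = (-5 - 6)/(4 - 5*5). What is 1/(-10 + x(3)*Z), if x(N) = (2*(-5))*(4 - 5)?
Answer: -21/100 ≈ -0.21000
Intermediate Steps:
x(N) = 10 (x(N) = -10*(-1) = 10)
Z = 11/21 (Z = -11/(4 - 25) = -11/(-21) = -11*(-1/21) = 11/21 ≈ 0.52381)
1/(-10 + x(3)*Z) = 1/(-10 + 10*(11/21)) = 1/(-10 + 110/21) = 1/(-100/21) = -21/100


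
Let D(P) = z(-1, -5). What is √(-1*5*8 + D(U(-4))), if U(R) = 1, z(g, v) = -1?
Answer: I*√41 ≈ 6.4031*I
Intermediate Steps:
D(P) = -1
√(-1*5*8 + D(U(-4))) = √(-1*5*8 - 1) = √(-5*8 - 1) = √(-40 - 1) = √(-41) = I*√41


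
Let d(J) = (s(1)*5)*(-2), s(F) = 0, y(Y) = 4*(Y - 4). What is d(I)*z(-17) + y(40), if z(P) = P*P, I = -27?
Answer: 144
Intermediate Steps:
y(Y) = -16 + 4*Y (y(Y) = 4*(-4 + Y) = -16 + 4*Y)
z(P) = P²
d(J) = 0 (d(J) = (0*5)*(-2) = 0*(-2) = 0)
d(I)*z(-17) + y(40) = 0*(-17)² + (-16 + 4*40) = 0*289 + (-16 + 160) = 0 + 144 = 144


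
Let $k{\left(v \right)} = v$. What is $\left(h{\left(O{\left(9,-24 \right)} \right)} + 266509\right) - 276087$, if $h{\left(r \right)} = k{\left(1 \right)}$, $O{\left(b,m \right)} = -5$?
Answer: $-9577$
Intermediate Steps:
$h{\left(r \right)} = 1$
$\left(h{\left(O{\left(9,-24 \right)} \right)} + 266509\right) - 276087 = \left(1 + 266509\right) - 276087 = 266510 - 276087 = -9577$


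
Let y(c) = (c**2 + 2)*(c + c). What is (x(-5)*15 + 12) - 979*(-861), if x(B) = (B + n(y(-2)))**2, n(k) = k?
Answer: 855546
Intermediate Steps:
y(c) = 2*c*(2 + c**2) (y(c) = (2 + c**2)*(2*c) = 2*c*(2 + c**2))
x(B) = (-24 + B)**2 (x(B) = (B + 2*(-2)*(2 + (-2)**2))**2 = (B + 2*(-2)*(2 + 4))**2 = (B + 2*(-2)*6)**2 = (B - 24)**2 = (-24 + B)**2)
(x(-5)*15 + 12) - 979*(-861) = ((-24 - 5)**2*15 + 12) - 979*(-861) = ((-29)**2*15 + 12) + 842919 = (841*15 + 12) + 842919 = (12615 + 12) + 842919 = 12627 + 842919 = 855546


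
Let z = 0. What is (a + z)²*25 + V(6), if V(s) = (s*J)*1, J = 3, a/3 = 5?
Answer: 5643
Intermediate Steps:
a = 15 (a = 3*5 = 15)
V(s) = 3*s (V(s) = (s*3)*1 = (3*s)*1 = 3*s)
(a + z)²*25 + V(6) = (15 + 0)²*25 + 3*6 = 15²*25 + 18 = 225*25 + 18 = 5625 + 18 = 5643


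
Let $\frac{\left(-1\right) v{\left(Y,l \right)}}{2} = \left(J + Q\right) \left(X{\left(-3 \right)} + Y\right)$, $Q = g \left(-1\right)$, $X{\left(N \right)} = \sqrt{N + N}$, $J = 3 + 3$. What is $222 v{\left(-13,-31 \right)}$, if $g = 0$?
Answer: $34632 - 2664 i \sqrt{6} \approx 34632.0 - 6525.4 i$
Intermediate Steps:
$J = 6$
$X{\left(N \right)} = \sqrt{2} \sqrt{N}$ ($X{\left(N \right)} = \sqrt{2 N} = \sqrt{2} \sqrt{N}$)
$Q = 0$ ($Q = 0 \left(-1\right) = 0$)
$v{\left(Y,l \right)} = - 12 Y - 12 i \sqrt{6}$ ($v{\left(Y,l \right)} = - 2 \left(6 + 0\right) \left(\sqrt{2} \sqrt{-3} + Y\right) = - 2 \cdot 6 \left(\sqrt{2} i \sqrt{3} + Y\right) = - 2 \cdot 6 \left(i \sqrt{6} + Y\right) = - 2 \cdot 6 \left(Y + i \sqrt{6}\right) = - 2 \left(6 Y + 6 i \sqrt{6}\right) = - 12 Y - 12 i \sqrt{6}$)
$222 v{\left(-13,-31 \right)} = 222 \left(\left(-12\right) \left(-13\right) - 12 i \sqrt{6}\right) = 222 \left(156 - 12 i \sqrt{6}\right) = 34632 - 2664 i \sqrt{6}$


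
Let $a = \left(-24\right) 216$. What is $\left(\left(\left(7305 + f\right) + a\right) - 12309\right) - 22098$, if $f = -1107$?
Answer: $-33393$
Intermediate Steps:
$a = -5184$
$\left(\left(\left(7305 + f\right) + a\right) - 12309\right) - 22098 = \left(\left(\left(7305 - 1107\right) - 5184\right) - 12309\right) - 22098 = \left(\left(6198 - 5184\right) - 12309\right) - 22098 = \left(1014 - 12309\right) - 22098 = -11295 - 22098 = -33393$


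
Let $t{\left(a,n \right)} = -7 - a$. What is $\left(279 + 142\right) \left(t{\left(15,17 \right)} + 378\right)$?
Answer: $149876$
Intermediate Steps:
$\left(279 + 142\right) \left(t{\left(15,17 \right)} + 378\right) = \left(279 + 142\right) \left(\left(-7 - 15\right) + 378\right) = 421 \left(\left(-7 - 15\right) + 378\right) = 421 \left(-22 + 378\right) = 421 \cdot 356 = 149876$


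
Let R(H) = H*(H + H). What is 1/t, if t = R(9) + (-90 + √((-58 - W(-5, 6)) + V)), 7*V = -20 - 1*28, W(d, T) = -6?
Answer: 126/9175 - I*√721/18350 ≈ 0.013733 - 0.0014633*I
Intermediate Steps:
R(H) = 2*H² (R(H) = H*(2*H) = 2*H²)
V = -48/7 (V = (-20 - 1*28)/7 = (-20 - 28)/7 = (⅐)*(-48) = -48/7 ≈ -6.8571)
t = 72 + 2*I*√721/7 (t = 2*9² + (-90 + √((-58 - 1*(-6)) - 48/7)) = 2*81 + (-90 + √((-58 + 6) - 48/7)) = 162 + (-90 + √(-52 - 48/7)) = 162 + (-90 + √(-412/7)) = 162 + (-90 + 2*I*√721/7) = 72 + 2*I*√721/7 ≈ 72.0 + 7.6718*I)
1/t = 1/(72 + 2*I*√721/7)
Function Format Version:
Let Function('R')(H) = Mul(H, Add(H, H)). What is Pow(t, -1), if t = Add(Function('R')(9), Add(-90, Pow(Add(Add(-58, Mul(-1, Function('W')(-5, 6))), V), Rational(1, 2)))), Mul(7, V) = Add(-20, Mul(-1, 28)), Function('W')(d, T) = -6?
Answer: Add(Rational(126, 9175), Mul(Rational(-1, 18350), I, Pow(721, Rational(1, 2)))) ≈ Add(0.013733, Mul(-0.0014633, I))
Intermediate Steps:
Function('R')(H) = Mul(2, Pow(H, 2)) (Function('R')(H) = Mul(H, Mul(2, H)) = Mul(2, Pow(H, 2)))
V = Rational(-48, 7) (V = Mul(Rational(1, 7), Add(-20, Mul(-1, 28))) = Mul(Rational(1, 7), Add(-20, -28)) = Mul(Rational(1, 7), -48) = Rational(-48, 7) ≈ -6.8571)
t = Add(72, Mul(Rational(2, 7), I, Pow(721, Rational(1, 2)))) (t = Add(Mul(2, Pow(9, 2)), Add(-90, Pow(Add(Add(-58, Mul(-1, -6)), Rational(-48, 7)), Rational(1, 2)))) = Add(Mul(2, 81), Add(-90, Pow(Add(Add(-58, 6), Rational(-48, 7)), Rational(1, 2)))) = Add(162, Add(-90, Pow(Add(-52, Rational(-48, 7)), Rational(1, 2)))) = Add(162, Add(-90, Pow(Rational(-412, 7), Rational(1, 2)))) = Add(162, Add(-90, Mul(Rational(2, 7), I, Pow(721, Rational(1, 2))))) = Add(72, Mul(Rational(2, 7), I, Pow(721, Rational(1, 2)))) ≈ Add(72.000, Mul(7.6718, I)))
Pow(t, -1) = Pow(Add(72, Mul(Rational(2, 7), I, Pow(721, Rational(1, 2)))), -1)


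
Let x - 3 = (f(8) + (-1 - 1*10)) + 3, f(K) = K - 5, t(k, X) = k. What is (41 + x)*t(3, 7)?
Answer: 117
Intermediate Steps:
f(K) = -5 + K
x = -2 (x = 3 + (((-5 + 8) + (-1 - 1*10)) + 3) = 3 + ((3 + (-1 - 10)) + 3) = 3 + ((3 - 11) + 3) = 3 + (-8 + 3) = 3 - 5 = -2)
(41 + x)*t(3, 7) = (41 - 2)*3 = 39*3 = 117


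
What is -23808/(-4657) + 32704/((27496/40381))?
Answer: 109835410856/2286587 ≈ 48035.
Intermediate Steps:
-23808/(-4657) + 32704/((27496/40381)) = -23808*(-1/4657) + 32704/((27496*(1/40381))) = 23808/4657 + 32704/(27496/40381) = 23808/4657 + 32704*(40381/27496) = 23808/4657 + 23582504/491 = 109835410856/2286587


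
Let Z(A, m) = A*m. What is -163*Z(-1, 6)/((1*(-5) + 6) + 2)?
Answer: 326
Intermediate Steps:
-163*Z(-1, 6)/((1*(-5) + 6) + 2) = -163*(-1*6)/((1*(-5) + 6) + 2) = -163*(-6)/((-5 + 6) + 2) = -163*(-6)/(1 + 2) = -163*(-6)/3 = -163*(-2) = 326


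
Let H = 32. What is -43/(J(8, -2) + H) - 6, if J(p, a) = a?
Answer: -223/30 ≈ -7.4333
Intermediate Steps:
-43/(J(8, -2) + H) - 6 = -43/(-2 + 32) - 6 = -43/30 - 6 = -223/30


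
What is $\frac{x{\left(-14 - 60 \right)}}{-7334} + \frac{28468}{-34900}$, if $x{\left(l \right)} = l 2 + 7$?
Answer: $- \frac{50965853}{63989150} \approx -0.79648$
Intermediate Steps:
$x{\left(l \right)} = 7 + 2 l$ ($x{\left(l \right)} = 2 l + 7 = 7 + 2 l$)
$\frac{x{\left(-14 - 60 \right)}}{-7334} + \frac{28468}{-34900} = \frac{7 + 2 \left(-14 - 60\right)}{-7334} + \frac{28468}{-34900} = \left(7 + 2 \left(-74\right)\right) \left(- \frac{1}{7334}\right) + 28468 \left(- \frac{1}{34900}\right) = \left(7 - 148\right) \left(- \frac{1}{7334}\right) - \frac{7117}{8725} = \left(-141\right) \left(- \frac{1}{7334}\right) - \frac{7117}{8725} = \frac{141}{7334} - \frac{7117}{8725} = - \frac{50965853}{63989150}$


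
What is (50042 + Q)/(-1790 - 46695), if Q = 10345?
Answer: -60387/48485 ≈ -1.2455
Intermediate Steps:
(50042 + Q)/(-1790 - 46695) = (50042 + 10345)/(-1790 - 46695) = 60387/(-48485) = 60387*(-1/48485) = -60387/48485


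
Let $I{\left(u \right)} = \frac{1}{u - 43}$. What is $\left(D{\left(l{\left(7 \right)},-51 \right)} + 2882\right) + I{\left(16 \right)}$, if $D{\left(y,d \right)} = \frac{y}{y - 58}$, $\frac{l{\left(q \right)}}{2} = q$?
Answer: $\frac{1711697}{594} \approx 2881.6$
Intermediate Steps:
$I{\left(u \right)} = \frac{1}{-43 + u}$
$l{\left(q \right)} = 2 q$
$D{\left(y,d \right)} = \frac{y}{-58 + y}$
$\left(D{\left(l{\left(7 \right)},-51 \right)} + 2882\right) + I{\left(16 \right)} = \left(\frac{2 \cdot 7}{-58 + 2 \cdot 7} + 2882\right) + \frac{1}{-43 + 16} = \left(\frac{14}{-58 + 14} + 2882\right) + \frac{1}{-27} = \left(\frac{14}{-44} + 2882\right) - \frac{1}{27} = \left(14 \left(- \frac{1}{44}\right) + 2882\right) - \frac{1}{27} = \left(- \frac{7}{22} + 2882\right) - \frac{1}{27} = \frac{63397}{22} - \frac{1}{27} = \frac{1711697}{594}$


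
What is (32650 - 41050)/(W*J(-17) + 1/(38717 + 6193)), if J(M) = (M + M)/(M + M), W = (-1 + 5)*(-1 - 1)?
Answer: 377244000/359279 ≈ 1050.0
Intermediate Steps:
W = -8 (W = 4*(-2) = -8)
J(M) = 1 (J(M) = (2*M)/((2*M)) = (2*M)*(1/(2*M)) = 1)
(32650 - 41050)/(W*J(-17) + 1/(38717 + 6193)) = (32650 - 41050)/(-8*1 + 1/(38717 + 6193)) = -8400/(-8 + 1/44910) = -8400/(-359279/44910) = -8400*(-44910/359279) = 377244000/359279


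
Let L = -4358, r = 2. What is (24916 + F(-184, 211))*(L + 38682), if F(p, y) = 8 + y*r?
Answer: 869976104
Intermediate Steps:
F(p, y) = 8 + 2*y (F(p, y) = 8 + y*2 = 8 + 2*y)
(24916 + F(-184, 211))*(L + 38682) = (24916 + (8 + 2*211))*(-4358 + 38682) = (24916 + (8 + 422))*34324 = (24916 + 430)*34324 = 25346*34324 = 869976104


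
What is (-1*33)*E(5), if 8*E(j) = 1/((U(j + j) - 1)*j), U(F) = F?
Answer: -11/120 ≈ -0.091667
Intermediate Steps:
E(j) = 1/(8*j*(-1 + 2*j)) (E(j) = (1/(((j + j) - 1)*j))/8 = (1/((2*j - 1)*j))/8 = (1/((-1 + 2*j)*j))/8 = (1/(j*(-1 + 2*j)))/8 = 1/(8*j*(-1 + 2*j)))
(-1*33)*E(5) = (-1*33)*((1/8)/(5*(-1 + 2*5))) = -33/(8*5*(-1 + 10)) = -33/(8*5*9) = -33*1/360 = -11/120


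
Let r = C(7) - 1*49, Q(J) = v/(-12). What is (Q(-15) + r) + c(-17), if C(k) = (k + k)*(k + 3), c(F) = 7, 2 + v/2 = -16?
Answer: 101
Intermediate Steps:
v = -36 (v = -4 + 2*(-16) = -4 - 32 = -36)
C(k) = 2*k*(3 + k) (C(k) = (2*k)*(3 + k) = 2*k*(3 + k))
Q(J) = 3 (Q(J) = -36/(-12) = -36*(-1/12) = 3)
r = 91 (r = 2*7*(3 + 7) - 1*49 = 2*7*10 - 49 = 140 - 49 = 91)
(Q(-15) + r) + c(-17) = (3 + 91) + 7 = 94 + 7 = 101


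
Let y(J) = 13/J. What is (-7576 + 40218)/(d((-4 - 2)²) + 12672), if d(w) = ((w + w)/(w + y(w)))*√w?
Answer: 21364189/8301600 ≈ 2.5735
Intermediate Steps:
d(w) = 2*w^(3/2)/(w + 13/w) (d(w) = ((w + w)/(w + 13/w))*√w = ((2*w)/(w + 13/w))*√w = (2*w/(w + 13/w))*√w = 2*w^(3/2)/(w + 13/w))
(-7576 + 40218)/(d((-4 - 2)²) + 12672) = (-7576 + 40218)/(2*((-4 - 2)²)^(5/2)/(13 + ((-4 - 2)²)²) + 12672) = 32642/(2*((-6)²)^(5/2)/(13 + ((-6)²)²) + 12672) = 32642/(2*36^(5/2)/(13 + 36²) + 12672) = 32642/(2*7776/(13 + 1296) + 12672) = 32642/(2*7776/1309 + 12672) = 32642/(2*7776*(1/1309) + 12672) = 32642/(15552/1309 + 12672) = 32642/(16603200/1309) = 32642*(1309/16603200) = 21364189/8301600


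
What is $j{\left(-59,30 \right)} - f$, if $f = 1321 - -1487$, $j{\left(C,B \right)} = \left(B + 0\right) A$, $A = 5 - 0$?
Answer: $-2658$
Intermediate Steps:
$A = 5$ ($A = 5 + 0 = 5$)
$j{\left(C,B \right)} = 5 B$ ($j{\left(C,B \right)} = \left(B + 0\right) 5 = B 5 = 5 B$)
$f = 2808$ ($f = 1321 + 1487 = 2808$)
$j{\left(-59,30 \right)} - f = 5 \cdot 30 - 2808 = 150 - 2808 = -2658$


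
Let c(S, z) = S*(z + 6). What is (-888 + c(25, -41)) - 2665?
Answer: -4428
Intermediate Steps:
c(S, z) = S*(6 + z)
(-888 + c(25, -41)) - 2665 = (-888 + 25*(6 - 41)) - 2665 = (-888 + 25*(-35)) - 2665 = (-888 - 875) - 2665 = -1763 - 2665 = -4428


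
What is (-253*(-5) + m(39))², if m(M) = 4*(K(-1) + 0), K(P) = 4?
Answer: 1640961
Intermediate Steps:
m(M) = 16 (m(M) = 4*(4 + 0) = 4*4 = 16)
(-253*(-5) + m(39))² = (-253*(-5) + 16)² = (1265 + 16)² = 1281² = 1640961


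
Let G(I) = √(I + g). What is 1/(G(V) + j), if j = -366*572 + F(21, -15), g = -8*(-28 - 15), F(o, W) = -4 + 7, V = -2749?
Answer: -209349/43827006206 - I*√2405/43827006206 ≈ -4.7767e-6 - 1.119e-9*I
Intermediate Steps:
F(o, W) = 3
g = 344 (g = -8*(-43) = 344)
j = -209349 (j = -366*572 + 3 = -209352 + 3 = -209349)
G(I) = √(344 + I) (G(I) = √(I + 344) = √(344 + I))
1/(G(V) + j) = 1/(√(344 - 2749) - 209349) = 1/(√(-2405) - 209349) = 1/(I*√2405 - 209349) = 1/(-209349 + I*√2405)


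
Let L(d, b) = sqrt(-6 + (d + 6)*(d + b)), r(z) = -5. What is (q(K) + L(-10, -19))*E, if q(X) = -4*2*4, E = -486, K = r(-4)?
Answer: 15552 - 486*sqrt(110) ≈ 10455.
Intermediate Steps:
K = -5
L(d, b) = sqrt(-6 + (6 + d)*(b + d))
q(X) = -32 (q(X) = -8*4 = -32)
(q(K) + L(-10, -19))*E = (-32 + sqrt(-6 + (-10)**2 + 6*(-19) + 6*(-10) - 19*(-10)))*(-486) = (-32 + sqrt(-6 + 100 - 114 - 60 + 190))*(-486) = (-32 + sqrt(110))*(-486) = 15552 - 486*sqrt(110)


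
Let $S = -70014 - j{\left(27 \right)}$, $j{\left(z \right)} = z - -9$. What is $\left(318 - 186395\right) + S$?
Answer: $-256127$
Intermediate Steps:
$j{\left(z \right)} = 9 + z$ ($j{\left(z \right)} = z + 9 = 9 + z$)
$S = -70050$ ($S = -70014 - \left(9 + 27\right) = -70014 - 36 = -70050$)
$\left(318 - 186395\right) + S = \left(318 - 186395\right) - 70050 = -186077 - 70050 = -256127$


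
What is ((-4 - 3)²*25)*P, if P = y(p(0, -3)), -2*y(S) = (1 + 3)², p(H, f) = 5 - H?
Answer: -9800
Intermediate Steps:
y(S) = -8 (y(S) = -(1 + 3)²/2 = -½*4² = -½*16 = -8)
P = -8
((-4 - 3)²*25)*P = ((-4 - 3)²*25)*(-8) = ((-7)²*25)*(-8) = (49*25)*(-8) = 1225*(-8) = -9800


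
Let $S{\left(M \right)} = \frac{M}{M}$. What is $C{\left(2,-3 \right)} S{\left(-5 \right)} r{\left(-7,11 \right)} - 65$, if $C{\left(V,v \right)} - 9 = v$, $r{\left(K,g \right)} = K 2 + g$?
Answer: $-83$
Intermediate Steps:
$S{\left(M \right)} = 1$
$r{\left(K,g \right)} = g + 2 K$ ($r{\left(K,g \right)} = 2 K + g = g + 2 K$)
$C{\left(V,v \right)} = 9 + v$
$C{\left(2,-3 \right)} S{\left(-5 \right)} r{\left(-7,11 \right)} - 65 = \left(9 - 3\right) 1 \left(11 + 2 \left(-7\right)\right) - 65 = 6 \cdot 1 \left(11 - 14\right) - 65 = 6 \left(-3\right) - 65 = -18 - 65 = -83$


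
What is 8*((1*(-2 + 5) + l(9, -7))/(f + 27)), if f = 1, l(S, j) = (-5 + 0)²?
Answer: 8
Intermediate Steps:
l(S, j) = 25 (l(S, j) = (-5)² = 25)
8*((1*(-2 + 5) + l(9, -7))/(f + 27)) = 8*((1*(-2 + 5) + 25)/(1 + 27)) = 8*((1*3 + 25)/28) = 8*((3 + 25)*(1/28)) = 8*(28*(1/28)) = 8*1 = 8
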